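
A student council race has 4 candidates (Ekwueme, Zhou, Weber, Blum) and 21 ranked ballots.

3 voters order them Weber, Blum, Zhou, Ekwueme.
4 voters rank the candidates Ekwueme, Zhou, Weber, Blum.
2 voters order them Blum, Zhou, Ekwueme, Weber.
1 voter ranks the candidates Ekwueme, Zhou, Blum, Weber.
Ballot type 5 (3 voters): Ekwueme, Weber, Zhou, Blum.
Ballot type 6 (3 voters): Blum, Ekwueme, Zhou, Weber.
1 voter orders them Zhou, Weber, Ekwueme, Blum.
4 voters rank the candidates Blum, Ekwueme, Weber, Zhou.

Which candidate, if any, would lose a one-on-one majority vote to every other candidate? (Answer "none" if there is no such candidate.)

Pairwise majorities:
Ekwueme vs Zhou: 4+1+3+3+4 = 15 for Ekwueme, 6 for Zhou — Ekwueme by 15–6.
Ekwueme–Weber: Ekwueme 17–4.
Ekwueme vs Blum: 4+1+3+1 = 9 for Ekwueme, 12 for Blum — Blum by 12–9.
Zhou vs Weber: 11 to 10, Zhou.
Zhou vs Blum: Zhou is ranked higher on 4+1+3+1 = 9 ballots, Blum on 12. Blum wins 12–9.
Weber vs Blum: Weber wins 11–10.
Each candidate has at least one pairwise win (Ekwueme beats Zhou; Zhou beats Weber; Weber beats Blum; Blum beats Ekwueme) — no Condorcet loser.

none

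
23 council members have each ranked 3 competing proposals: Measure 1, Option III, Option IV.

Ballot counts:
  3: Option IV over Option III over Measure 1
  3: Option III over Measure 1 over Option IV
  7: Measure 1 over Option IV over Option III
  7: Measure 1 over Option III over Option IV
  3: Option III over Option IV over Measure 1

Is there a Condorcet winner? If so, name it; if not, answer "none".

Measure 1

Pairwise majorities:
Measure 1 vs Option III: 14 to 9, Measure 1.
Measure 1 vs Option IV: 17 to 6, Measure 1.
Option III vs Option IV: Option III is ranked higher on 3+7+3 = 13 ballots, Option IV on 10. Option III wins 13–10.
Measure 1 wins every pairwise contest, so Measure 1 is the Condorcet winner.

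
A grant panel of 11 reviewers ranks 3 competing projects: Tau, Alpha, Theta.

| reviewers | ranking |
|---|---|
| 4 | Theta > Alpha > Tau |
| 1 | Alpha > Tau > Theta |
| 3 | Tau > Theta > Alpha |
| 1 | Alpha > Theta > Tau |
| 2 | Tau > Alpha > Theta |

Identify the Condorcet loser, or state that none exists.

Pairwise majorities:
Tau vs Alpha: Alpha, 6–5.
Tau vs Theta: Tau is ranked higher on 1+3+2 = 6 ballots, Theta on 5. Tau wins 6–5.
Alpha–Theta: Theta 7–4.
No project is winless: Tau beats Theta; Alpha beats Tau; Theta beats Alpha. There is no Condorcet loser.

none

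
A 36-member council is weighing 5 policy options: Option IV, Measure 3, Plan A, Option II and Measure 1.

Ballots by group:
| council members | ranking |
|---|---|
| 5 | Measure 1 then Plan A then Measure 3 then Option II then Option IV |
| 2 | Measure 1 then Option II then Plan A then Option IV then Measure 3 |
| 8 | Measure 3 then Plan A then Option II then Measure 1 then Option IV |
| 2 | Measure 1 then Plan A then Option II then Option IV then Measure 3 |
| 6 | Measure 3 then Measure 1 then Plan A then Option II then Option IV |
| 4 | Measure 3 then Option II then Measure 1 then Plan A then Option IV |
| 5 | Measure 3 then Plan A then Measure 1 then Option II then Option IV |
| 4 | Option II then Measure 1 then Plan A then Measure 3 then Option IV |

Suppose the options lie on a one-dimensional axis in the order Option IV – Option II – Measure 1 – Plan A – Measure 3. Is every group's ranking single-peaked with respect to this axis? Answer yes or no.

Axis positions: Option IV=1, Option II=2, Measure 1=3, Plan A=4, Measure 3=5.
Group 1 (peak Measure 1 at position 3): ranking walks positions 3-4-5-2-1, expanding outward from the peak — single-peaked.
Group 2 (peak Measure 1 at position 3): ranking walks positions 3-2-4-1-5, expanding outward from the peak — single-peaked.
Group 3: ranking walks positions 5-4-2-3-1; Option II is ranked above Measure 1 even though Measure 1 lies between Option II and the peak Measure 3 on the axis — preferences dip and rise again. Not single-peaked.
Group 4 (peak Measure 1 at position 3): ranking walks positions 3-4-2-1-5, expanding outward from the peak — single-peaked.
Group 5: ranking walks positions 5-3-4-2-1; Measure 1 is ranked above Plan A even though Plan A lies between Measure 1 and the peak Measure 3 on the axis — preferences dip and rise again. Not single-peaked.
Group 6: ranking walks positions 5-2-3-4-1; Option II is ranked above Plan A even though Plan A lies between Option II and the peak Measure 3 on the axis — preferences dip and rise again. Not single-peaked.
Group 7 (peak Measure 3 at position 5): ranking walks positions 5-4-3-2-1, expanding outward from the peak — single-peaked.
Group 8 (peak Option II at position 2): ranking walks positions 2-3-4-5-1, expanding outward from the peak — single-peaked.
Group 3 violates single-peakedness, so the profile is not single-peaked on this axis.

no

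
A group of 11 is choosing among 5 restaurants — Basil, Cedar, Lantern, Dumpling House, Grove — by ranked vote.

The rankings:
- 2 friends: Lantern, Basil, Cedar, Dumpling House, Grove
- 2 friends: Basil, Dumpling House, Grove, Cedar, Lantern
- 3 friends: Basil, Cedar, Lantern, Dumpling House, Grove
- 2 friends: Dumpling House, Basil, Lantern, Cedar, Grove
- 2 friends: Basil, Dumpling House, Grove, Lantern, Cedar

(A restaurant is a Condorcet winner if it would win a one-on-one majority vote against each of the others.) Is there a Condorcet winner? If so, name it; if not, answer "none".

Basil

Check each pair by majority over 11 ballots:
Basil vs Cedar: Basil wins 11–0.
Basil vs Lantern: Basil, 9–2.
Basil vs Dumpling House: Basil, 9–2.
Basil vs Grove: Basil, 11–0.
Cedar–Lantern: Lantern 6–5.
Cedar–Dumpling House: Dumpling House 6–5.
Cedar vs Grove: Cedar wins 7–4.
Lantern vs Dumpling House: Dumpling House wins 6–5.
Lantern–Grove: Lantern 7–4.
Dumpling House vs Grove: Dumpling House, 11–0.
Only Basil has no losses; Basil is the Condorcet winner.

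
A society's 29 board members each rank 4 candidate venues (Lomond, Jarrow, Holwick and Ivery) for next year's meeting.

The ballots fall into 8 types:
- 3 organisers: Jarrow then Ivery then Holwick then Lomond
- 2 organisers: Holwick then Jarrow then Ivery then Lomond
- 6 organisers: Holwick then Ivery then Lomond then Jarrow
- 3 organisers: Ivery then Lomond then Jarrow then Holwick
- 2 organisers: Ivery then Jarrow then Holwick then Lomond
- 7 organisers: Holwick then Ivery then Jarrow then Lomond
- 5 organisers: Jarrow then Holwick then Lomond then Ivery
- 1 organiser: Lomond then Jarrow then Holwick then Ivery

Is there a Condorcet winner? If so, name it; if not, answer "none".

Holwick

Check each pair by majority over 29 ballots:
Lomond vs Jarrow: 6+3+1 = 10 for Lomond, 19 for Jarrow — Jarrow by 19–10.
Lomond vs Holwick: 3+1 = 4 for Lomond, 25 for Holwick — Holwick by 25–4.
Lomond vs Ivery: Ivery wins 23–6.
Jarrow vs Holwick: Holwick, 15–14.
Jarrow vs Ivery: 11 to 18, Ivery.
Holwick vs Ivery: Holwick preferred on 2+6+7+5+1 = 21 ballots; Holwick wins 21–8.
Holwick defeats every rival head-to-head and is the Condorcet winner.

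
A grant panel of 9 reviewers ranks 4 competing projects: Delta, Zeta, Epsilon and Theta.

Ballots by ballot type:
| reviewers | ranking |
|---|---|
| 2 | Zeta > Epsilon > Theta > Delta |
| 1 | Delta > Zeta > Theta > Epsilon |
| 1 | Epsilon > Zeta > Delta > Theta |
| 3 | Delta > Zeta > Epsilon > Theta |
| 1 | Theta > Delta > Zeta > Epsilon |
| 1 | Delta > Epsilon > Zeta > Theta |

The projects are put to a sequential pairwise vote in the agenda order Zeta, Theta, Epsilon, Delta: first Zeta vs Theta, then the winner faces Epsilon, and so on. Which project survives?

Round 1: Zeta vs Theta — 8–1, Zeta advances.
Round 2: Zeta vs Epsilon — 7–2, Zeta advances.
Round 3: Zeta vs Delta — 3–6, Delta advances.
The agenda winner is Delta.

Delta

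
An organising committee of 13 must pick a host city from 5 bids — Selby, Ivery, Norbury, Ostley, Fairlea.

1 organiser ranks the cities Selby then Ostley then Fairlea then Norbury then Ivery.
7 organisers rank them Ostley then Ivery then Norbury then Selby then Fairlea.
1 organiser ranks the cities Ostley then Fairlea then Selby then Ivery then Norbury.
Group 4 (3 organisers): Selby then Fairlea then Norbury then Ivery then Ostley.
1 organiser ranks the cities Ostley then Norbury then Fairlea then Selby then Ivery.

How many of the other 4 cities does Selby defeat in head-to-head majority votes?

Selby against each rival (13 organisers):
Selby vs Ivery: 1+1+3+1 = 6 for Selby, 7 for Ivery — Ivery by 7–6.
Selby vs Norbury: Selby is ranked higher on 1+1+3 = 5 ballots, Norbury on 8. Norbury wins 8–5.
Selby vs Ostley: Selby preferred on 1+3 = 4 ballots; Ostley wins 9–4.
Selby vs Fairlea: Selby, 11–2.
Selby beats Fairlea; loses to Ivery, Norbury, Ostley — 1 pairwise win.

1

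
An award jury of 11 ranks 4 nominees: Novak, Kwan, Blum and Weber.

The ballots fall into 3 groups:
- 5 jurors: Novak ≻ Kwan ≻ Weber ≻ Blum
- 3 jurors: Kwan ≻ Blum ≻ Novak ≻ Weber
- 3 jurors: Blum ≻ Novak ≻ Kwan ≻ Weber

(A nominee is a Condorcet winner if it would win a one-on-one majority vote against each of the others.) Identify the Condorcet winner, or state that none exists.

Pairwise majorities:
Novak vs Kwan: Novak, 8–3.
Novak vs Blum: Blum wins 6–5.
Novak vs Weber: Novak preferred on 5+3+3 = 11 ballots; Novak wins 11–0.
Kwan vs Blum: Kwan is ranked higher on 5+3 = 8 ballots, Blum on 3. Kwan wins 8–3.
Kwan vs Weber: Kwan, 11–0.
Blum vs Weber: Blum is ranked higher on 3+3 = 6 ballots, Weber on 5. Blum wins 6–5.
Each nominee drops at least one matchup (Novak loses to Blum; Kwan loses to Novak; Blum loses to Kwan; Weber loses to Novak); the cycle Novak > Kwan > Blum > Novak rules out a Condorcet winner.

none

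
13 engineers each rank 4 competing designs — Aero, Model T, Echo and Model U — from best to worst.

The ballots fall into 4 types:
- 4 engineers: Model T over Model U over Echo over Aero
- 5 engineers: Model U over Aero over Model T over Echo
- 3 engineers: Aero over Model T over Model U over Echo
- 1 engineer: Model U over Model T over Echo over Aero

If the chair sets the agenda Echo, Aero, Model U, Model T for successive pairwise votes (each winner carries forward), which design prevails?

Model T

Round 1: Echo vs Aero — 5–8, Aero advances.
Round 2: Aero vs Model U — 3–10, Model U advances.
Round 3: Model U vs Model T — 6–7, Model T advances.
The agenda winner is Model T.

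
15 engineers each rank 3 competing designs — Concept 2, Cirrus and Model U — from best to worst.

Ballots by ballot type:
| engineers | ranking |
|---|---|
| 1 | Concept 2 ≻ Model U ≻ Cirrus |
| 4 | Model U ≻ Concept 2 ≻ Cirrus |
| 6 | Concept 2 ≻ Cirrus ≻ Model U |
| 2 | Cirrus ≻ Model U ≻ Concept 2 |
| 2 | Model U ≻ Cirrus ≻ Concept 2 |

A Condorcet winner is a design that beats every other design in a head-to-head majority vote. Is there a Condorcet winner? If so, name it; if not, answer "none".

none

Check each pair by majority over 15 ballots:
Concept 2 vs Cirrus: Concept 2, 11–4.
Concept 2 vs Model U: Model U wins 8–7.
Cirrus vs Model U: Cirrus is ranked higher on 6+2 = 8 ballots, Model U on 7. Cirrus wins 8–7.
No design is unbeaten: Concept 2 loses to Model U; Cirrus loses to Concept 2; Model U loses to Cirrus. In particular Concept 2 beats Cirrus beats Model U beats Concept 2 is a majority cycle — no Condorcet winner exists.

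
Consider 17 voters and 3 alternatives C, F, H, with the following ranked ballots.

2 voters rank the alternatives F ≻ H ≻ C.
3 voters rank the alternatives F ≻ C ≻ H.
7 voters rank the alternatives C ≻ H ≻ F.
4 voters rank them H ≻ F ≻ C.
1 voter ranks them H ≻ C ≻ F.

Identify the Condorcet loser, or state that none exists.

none

Head-to-head results (17 voters):
C vs F: F wins 9–8.
C vs H: C wins 10–7.
F vs H: 5 to 12, H.
Each alternative has at least one pairwise win (C beats H; F beats C; H beats F) — no Condorcet loser.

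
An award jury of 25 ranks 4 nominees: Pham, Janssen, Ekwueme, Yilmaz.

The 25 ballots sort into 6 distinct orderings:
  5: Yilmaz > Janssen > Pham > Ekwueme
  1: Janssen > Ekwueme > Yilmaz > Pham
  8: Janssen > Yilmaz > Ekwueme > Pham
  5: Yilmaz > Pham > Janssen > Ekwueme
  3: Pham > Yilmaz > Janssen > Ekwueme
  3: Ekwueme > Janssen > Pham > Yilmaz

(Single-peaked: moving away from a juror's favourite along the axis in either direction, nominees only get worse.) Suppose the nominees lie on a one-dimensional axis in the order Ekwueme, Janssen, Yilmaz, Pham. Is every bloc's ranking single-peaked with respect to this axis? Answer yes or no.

Axis positions: Ekwueme=1, Janssen=2, Yilmaz=3, Pham=4.
Bloc 1 (peak Yilmaz at position 3): ranking walks positions 3-2-4-1, expanding outward from the peak — single-peaked.
Bloc 2 (peak Janssen at position 2): ranking walks positions 2-1-3-4, expanding outward from the peak — single-peaked.
Bloc 3 (peak Janssen at position 2): ranking walks positions 2-3-1-4, expanding outward from the peak — single-peaked.
Bloc 4 (peak Yilmaz at position 3): ranking walks positions 3-4-2-1, expanding outward from the peak — single-peaked.
Bloc 5 (peak Pham at position 4): ranking walks positions 4-3-2-1, expanding outward from the peak — single-peaked.
Bloc 6: ranking walks positions 1-2-4-3; Pham is ranked above Yilmaz even though Yilmaz lies between Pham and the peak Ekwueme on the axis — preferences dip and rise again. Not single-peaked.
Bloc 6 violates single-peakedness, so the profile is not single-peaked on this axis.

no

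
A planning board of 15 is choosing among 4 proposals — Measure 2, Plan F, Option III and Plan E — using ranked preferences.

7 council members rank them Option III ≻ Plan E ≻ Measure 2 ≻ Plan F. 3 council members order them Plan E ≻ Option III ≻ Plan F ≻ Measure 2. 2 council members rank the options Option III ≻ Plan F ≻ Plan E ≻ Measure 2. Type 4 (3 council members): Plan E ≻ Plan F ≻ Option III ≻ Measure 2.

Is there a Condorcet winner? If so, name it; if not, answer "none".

Head-to-head results (15 council members):
Measure 2 vs Plan F: Measure 2 is ranked higher on 7 ballots, Plan F on 8. Plan F wins 8–7.
Measure 2 vs Option III: Measure 2 is ranked higher on 0 ballots, Option III on 15. Option III wins 15–0.
Measure 2 vs Plan E: Measure 2 preferred on 0 ballots; Plan E wins 15–0.
Plan F vs Option III: Plan F is ranked higher on 3 ballots, Option III on 12. Option III wins 12–3.
Plan F vs Plan E: 2 to 13, Plan E.
Option III vs Plan E: 7+2 = 9 for Option III, 6 for Plan E — Option III by 9–6.
Only Option III has no losses; Option III is the Condorcet winner.

Option III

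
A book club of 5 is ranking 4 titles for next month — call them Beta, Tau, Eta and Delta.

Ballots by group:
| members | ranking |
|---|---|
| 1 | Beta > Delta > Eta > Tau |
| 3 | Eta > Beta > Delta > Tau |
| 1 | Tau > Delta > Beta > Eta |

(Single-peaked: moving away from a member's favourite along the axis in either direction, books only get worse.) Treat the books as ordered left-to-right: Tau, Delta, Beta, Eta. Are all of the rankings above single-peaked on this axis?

Axis positions: Tau=1, Delta=2, Beta=3, Eta=4.
Group 1 (peak Beta at position 3): ranking walks positions 3-2-4-1, expanding outward from the peak — single-peaked.
Group 2 (peak Eta at position 4): ranking walks positions 4-3-2-1, expanding outward from the peak — single-peaked.
Group 3 (peak Tau at position 1): ranking walks positions 1-2-3-4, expanding outward from the peak — single-peaked.
Every ranking is single-peaked on this axis.

yes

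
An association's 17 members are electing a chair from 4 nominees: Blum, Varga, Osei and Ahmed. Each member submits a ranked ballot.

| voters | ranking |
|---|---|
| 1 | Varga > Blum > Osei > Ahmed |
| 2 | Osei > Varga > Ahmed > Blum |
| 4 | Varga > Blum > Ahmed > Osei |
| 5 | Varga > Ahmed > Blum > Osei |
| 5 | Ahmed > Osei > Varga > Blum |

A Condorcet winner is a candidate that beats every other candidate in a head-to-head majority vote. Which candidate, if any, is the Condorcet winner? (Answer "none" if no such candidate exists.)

Varga

Head-to-head results (17 voters):
Blum vs Varga: Blum preferred on 0 ballots; Varga wins 17–0.
Blum vs Osei: 1+4+5 = 10 for Blum, 7 for Osei — Blum by 10–7.
Blum vs Ahmed: Blum is ranked higher on 1+4 = 5 ballots, Ahmed on 12. Ahmed wins 12–5.
Varga vs Osei: 1+4+5 = 10 for Varga, 7 for Osei — Varga by 10–7.
Varga vs Ahmed: 12 to 5, Varga.
Osei vs Ahmed: 3 to 14, Ahmed.
Varga wins every pairwise contest, so Varga is the Condorcet winner.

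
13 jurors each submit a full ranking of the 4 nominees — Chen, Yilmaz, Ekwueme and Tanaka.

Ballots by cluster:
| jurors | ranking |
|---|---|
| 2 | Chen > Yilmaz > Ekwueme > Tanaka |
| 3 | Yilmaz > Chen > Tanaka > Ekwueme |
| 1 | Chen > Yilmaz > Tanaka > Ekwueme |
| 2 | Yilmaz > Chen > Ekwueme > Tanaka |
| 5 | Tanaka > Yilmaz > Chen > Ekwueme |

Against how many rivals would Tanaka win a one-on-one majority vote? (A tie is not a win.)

1

Tanaka against each rival (13 jurors):
Tanaka vs Chen: Chen wins 8–5.
Tanaka vs Yilmaz: Tanaka is ranked higher on 5 ballots, Yilmaz on 8. Yilmaz wins 8–5.
Tanaka vs Ekwueme: Tanaka is ranked higher on 3+1+5 = 9 ballots, Ekwueme on 4. Tanaka wins 9–4.
Tanaka beats Ekwueme; loses to Chen, Yilmaz — 1 pairwise win.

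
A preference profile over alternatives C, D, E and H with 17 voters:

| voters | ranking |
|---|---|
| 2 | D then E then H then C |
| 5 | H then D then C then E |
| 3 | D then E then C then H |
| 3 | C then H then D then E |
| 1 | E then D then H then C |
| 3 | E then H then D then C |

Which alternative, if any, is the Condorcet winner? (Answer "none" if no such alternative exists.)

Check each pair by majority over 17 ballots:
C–D: D 14–3.
C vs E: E, 9–8.
C–H: H 11–6.
D vs E: D wins 13–4.
D vs H: H wins 11–6.
E vs H: E wins 9–8.
Every alternative loses at least once (C loses to D; D loses to H; E loses to D; H loses to E). The majority relation contains the cycle D beats E beats H beats D, so there is no Condorcet winner.

none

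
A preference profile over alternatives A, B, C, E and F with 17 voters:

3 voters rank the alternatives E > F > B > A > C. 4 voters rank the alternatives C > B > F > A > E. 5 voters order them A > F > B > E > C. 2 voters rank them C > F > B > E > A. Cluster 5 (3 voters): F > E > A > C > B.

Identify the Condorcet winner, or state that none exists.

F

Check each pair by majority over 17 ballots:
A vs B: B wins 9–8.
A–C: A 11–6.
A vs E: A wins 9–8.
A vs F: F wins 12–5.
B vs C: C wins 9–8.
B vs E: B, 11–6.
B–F: F 13–4.
C–E: E 11–6.
C vs F: F, 11–6.
E–F: F 14–3.
Only F has no losses; F is the Condorcet winner.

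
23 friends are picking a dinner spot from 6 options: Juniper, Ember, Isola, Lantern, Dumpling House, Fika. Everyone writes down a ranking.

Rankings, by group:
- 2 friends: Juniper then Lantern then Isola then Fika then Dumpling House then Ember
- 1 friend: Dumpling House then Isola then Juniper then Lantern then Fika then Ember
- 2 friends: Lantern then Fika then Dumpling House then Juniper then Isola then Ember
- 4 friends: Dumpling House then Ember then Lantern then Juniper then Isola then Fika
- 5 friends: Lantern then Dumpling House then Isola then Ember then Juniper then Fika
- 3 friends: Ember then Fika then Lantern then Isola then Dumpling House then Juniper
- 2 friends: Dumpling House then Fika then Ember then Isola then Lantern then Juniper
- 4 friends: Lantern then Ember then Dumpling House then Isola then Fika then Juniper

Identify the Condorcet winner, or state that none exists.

Lantern

Check each pair by majority over 23 ballots:
Juniper vs Ember: Juniper is ranked higher on 2+1+2 = 5 ballots, Ember on 18. Ember wins 18–5.
Juniper vs Isola: Juniper preferred on 2+2+4 = 8 ballots; Isola wins 15–8.
Juniper vs Lantern: 2+1 = 3 for Juniper, 20 for Lantern — Lantern by 20–3.
Juniper vs Dumpling House: Juniper is ranked higher on 2 ballots, Dumpling House on 21. Dumpling House wins 21–2.
Juniper vs Fika: Juniper preferred on 2+1+4+5 = 12 ballots; Juniper wins 12–11.
Ember vs Isola: Ember is ranked higher on 4+3+2+4 = 13 ballots, Isola on 10. Ember wins 13–10.
Ember vs Lantern: 4+3+2 = 9 for Ember, 14 for Lantern — Lantern by 14–9.
Ember vs Dumpling House: Ember preferred on 3+4 = 7 ballots; Dumpling House wins 16–7.
Ember vs Fika: 16 to 7, Ember.
Isola vs Lantern: Isola preferred on 1+2 = 3 ballots; Lantern wins 20–3.
Isola vs Dumpling House: Isola is ranked higher on 2+3 = 5 ballots, Dumpling House on 18. Dumpling House wins 18–5.
Isola vs Fika: 16 to 7, Isola.
Lantern vs Dumpling House: Lantern preferred on 2+2+5+3+4 = 16 ballots; Lantern wins 16–7.
Lantern vs Fika: 18 to 5, Lantern.
Dumpling House vs Fika: 16 to 7, Dumpling House.
Lantern defeats every rival head-to-head and is the Condorcet winner.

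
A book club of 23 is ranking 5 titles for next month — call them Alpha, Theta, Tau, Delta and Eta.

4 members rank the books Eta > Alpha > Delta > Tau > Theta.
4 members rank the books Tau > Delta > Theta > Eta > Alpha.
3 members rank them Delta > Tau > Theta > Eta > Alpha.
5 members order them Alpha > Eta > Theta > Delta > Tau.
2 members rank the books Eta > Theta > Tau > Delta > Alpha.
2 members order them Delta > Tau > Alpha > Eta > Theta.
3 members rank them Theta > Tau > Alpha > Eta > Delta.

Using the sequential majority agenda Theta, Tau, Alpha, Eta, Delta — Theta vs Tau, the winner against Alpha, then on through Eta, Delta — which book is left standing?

Round 1: Theta vs Tau — 10–13, Tau advances.
Round 2: Tau vs Alpha — 14–9, Tau advances.
Round 3: Tau vs Eta — 12–11, Tau advances.
Round 4: Tau vs Delta — 9–14, Delta advances.
Delta survives the agenda.

Delta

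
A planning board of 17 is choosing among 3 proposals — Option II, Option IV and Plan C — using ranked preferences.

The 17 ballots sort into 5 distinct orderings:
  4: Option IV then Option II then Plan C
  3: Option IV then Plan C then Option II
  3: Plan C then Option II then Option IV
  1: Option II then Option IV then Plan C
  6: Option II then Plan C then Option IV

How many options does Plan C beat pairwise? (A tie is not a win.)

1

Plan C against each rival (17 council members):
Plan C vs Option II: Option II wins 11–6.
Plan C vs Option IV: Plan C wins 9–8.
Plan C beats Option IV; loses to Option II — 1 pairwise win.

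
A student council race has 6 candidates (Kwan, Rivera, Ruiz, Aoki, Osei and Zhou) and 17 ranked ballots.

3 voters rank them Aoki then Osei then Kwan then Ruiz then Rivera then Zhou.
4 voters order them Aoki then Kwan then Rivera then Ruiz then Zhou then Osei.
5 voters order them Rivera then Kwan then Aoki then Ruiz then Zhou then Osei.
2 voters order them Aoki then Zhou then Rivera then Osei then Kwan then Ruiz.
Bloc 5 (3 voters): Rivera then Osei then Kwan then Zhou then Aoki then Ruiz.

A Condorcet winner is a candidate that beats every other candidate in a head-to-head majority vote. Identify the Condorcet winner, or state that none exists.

Head-to-head results (17 voters):
Kwan vs Rivera: Kwan preferred on 3+4 = 7 ballots; Rivera wins 10–7.
Kwan vs Ruiz: 17 to 0, Kwan.
Kwan vs Aoki: Kwan preferred on 5+3 = 8 ballots; Aoki wins 9–8.
Kwan vs Osei: Kwan preferred on 4+5 = 9 ballots; Kwan wins 9–8.
Kwan vs Zhou: Kwan wins 15–2.
Rivera vs Ruiz: Rivera wins 14–3.
Rivera vs Aoki: Rivera is ranked higher on 5+3 = 8 ballots, Aoki on 9. Aoki wins 9–8.
Rivera vs Osei: 14 to 3, Rivera.
Rivera–Zhou: Rivera 15–2.
Ruiz vs Aoki: 0 for Ruiz, 17 for Aoki — Aoki by 17–0.
Ruiz vs Osei: Ruiz wins 9–8.
Ruiz vs Zhou: Ruiz wins 12–5.
Aoki vs Osei: 3+4+5+2 = 14 for Aoki, 3 for Osei — Aoki by 14–3.
Aoki vs Zhou: 3+4+5+2 = 14 for Aoki, 3 for Zhou — Aoki by 14–3.
Osei vs Zhou: Zhou wins 11–6.
Only Aoki has no losses; Aoki is the Condorcet winner.

Aoki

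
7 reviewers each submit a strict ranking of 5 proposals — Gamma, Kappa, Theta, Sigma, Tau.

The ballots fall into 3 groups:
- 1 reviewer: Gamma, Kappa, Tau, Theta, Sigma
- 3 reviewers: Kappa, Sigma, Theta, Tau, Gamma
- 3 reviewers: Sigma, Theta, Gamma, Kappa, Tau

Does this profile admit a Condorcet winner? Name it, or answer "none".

Head-to-head results (7 reviewers):
Gamma–Kappa: Gamma 4–3.
Gamma vs Theta: Theta wins 6–1.
Gamma vs Sigma: Sigma wins 6–1.
Gamma vs Tau: Gamma wins 4–3.
Kappa–Theta: Kappa 4–3.
Kappa vs Sigma: Kappa, 4–3.
Kappa vs Tau: Kappa, 7–0.
Theta–Sigma: Sigma 6–1.
Theta vs Tau: Theta wins 6–1.
Sigma vs Tau: Sigma, 6–1.
Every project loses at least once (Gamma loses to Theta; Kappa loses to Gamma; Theta loses to Kappa; Sigma loses to Kappa; Tau loses to Gamma). The majority relation contains the cycle Gamma > Kappa > Theta > Gamma, so there is no Condorcet winner.

none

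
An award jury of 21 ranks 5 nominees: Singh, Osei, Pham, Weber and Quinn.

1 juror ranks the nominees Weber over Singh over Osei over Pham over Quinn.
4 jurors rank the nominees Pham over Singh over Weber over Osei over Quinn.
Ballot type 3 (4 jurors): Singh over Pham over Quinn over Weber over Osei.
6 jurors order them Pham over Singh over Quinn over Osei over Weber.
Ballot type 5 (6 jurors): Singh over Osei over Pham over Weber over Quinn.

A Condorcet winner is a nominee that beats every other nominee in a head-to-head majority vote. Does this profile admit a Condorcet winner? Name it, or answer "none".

Check each pair by majority over 21 ballots:
Singh vs Osei: 21 to 0, Singh.
Singh vs Pham: 1+4+6 = 11 for Singh, 10 for Pham — Singh by 11–10.
Singh vs Weber: 4+4+6+6 = 20 for Singh, 1 for Weber — Singh by 20–1.
Singh vs Quinn: 1+4+4+6+6 = 21 for Singh, 0 for Quinn — Singh by 21–0.
Osei vs Pham: 1+6 = 7 for Osei, 14 for Pham — Pham by 14–7.
Osei vs Weber: Osei preferred on 6+6 = 12 ballots; Osei wins 12–9.
Osei vs Quinn: 1+4+6 = 11 for Osei, 10 for Quinn — Osei by 11–10.
Pham vs Weber: 4+4+6+6 = 20 for Pham, 1 for Weber — Pham by 20–1.
Pham vs Quinn: 21 to 0, Pham.
Weber vs Quinn: 1+4+6 = 11 for Weber, 10 for Quinn — Weber by 11–10.
Only Singh has no losses; Singh is the Condorcet winner.

Singh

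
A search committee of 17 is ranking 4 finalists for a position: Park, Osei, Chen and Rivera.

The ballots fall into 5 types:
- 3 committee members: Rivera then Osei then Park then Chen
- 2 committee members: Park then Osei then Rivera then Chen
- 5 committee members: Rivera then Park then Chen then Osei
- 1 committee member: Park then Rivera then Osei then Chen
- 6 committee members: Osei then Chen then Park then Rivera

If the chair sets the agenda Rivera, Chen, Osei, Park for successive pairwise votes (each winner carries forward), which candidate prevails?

Round 1: Rivera vs Chen — 11–6, Rivera advances.
Round 2: Rivera vs Osei — 9–8, Rivera advances.
Round 3: Rivera vs Park — 8–9, Park advances.
The agenda winner is Park.

Park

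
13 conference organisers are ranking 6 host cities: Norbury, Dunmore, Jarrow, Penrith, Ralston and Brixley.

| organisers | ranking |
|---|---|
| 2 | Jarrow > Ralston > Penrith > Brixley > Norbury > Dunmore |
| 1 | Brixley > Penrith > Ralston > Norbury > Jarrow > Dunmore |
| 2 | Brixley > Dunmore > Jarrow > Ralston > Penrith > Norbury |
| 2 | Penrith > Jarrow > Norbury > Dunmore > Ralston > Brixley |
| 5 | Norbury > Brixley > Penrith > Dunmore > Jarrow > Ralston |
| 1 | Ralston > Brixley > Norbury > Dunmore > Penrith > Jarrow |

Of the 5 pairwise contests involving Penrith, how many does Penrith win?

4

Penrith against each rival (13 organisers):
Penrith vs Norbury: Penrith, 7–6.
Penrith–Dunmore: Penrith 10–3.
Penrith–Jarrow: Penrith 9–4.
Penrith–Ralston: Penrith 8–5.
Penrith–Brixley: Brixley 9–4.
Penrith beats Norbury, Dunmore, Jarrow, Ralston; loses to Brixley — 4 pairwise wins.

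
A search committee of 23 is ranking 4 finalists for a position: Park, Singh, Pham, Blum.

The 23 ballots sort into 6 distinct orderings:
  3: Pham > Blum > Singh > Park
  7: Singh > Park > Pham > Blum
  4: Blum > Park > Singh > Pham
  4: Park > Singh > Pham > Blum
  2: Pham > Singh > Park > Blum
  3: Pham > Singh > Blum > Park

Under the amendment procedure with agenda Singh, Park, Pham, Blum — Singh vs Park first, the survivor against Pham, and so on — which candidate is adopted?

Round 1: Singh vs Park — 15–8, Singh advances.
Round 2: Singh vs Pham — 15–8, Singh advances.
Round 3: Singh vs Blum — 16–7, Singh advances.
Singh survives the agenda.

Singh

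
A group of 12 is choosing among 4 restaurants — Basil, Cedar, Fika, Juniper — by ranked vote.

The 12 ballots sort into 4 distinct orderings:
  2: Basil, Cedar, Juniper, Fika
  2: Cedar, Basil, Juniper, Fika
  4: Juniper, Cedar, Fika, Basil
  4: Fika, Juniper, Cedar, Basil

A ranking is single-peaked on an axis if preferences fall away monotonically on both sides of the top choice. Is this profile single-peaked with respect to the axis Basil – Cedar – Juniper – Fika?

yes

Axis positions: Basil=1, Cedar=2, Juniper=3, Fika=4.
Type 1 (peak Basil at position 1): ranking walks positions 1-2-3-4, expanding outward from the peak — single-peaked.
Type 2 (peak Cedar at position 2): ranking walks positions 2-1-3-4, expanding outward from the peak — single-peaked.
Type 3 (peak Juniper at position 3): ranking walks positions 3-2-4-1, expanding outward from the peak — single-peaked.
Type 4 (peak Fika at position 4): ranking walks positions 4-3-2-1, expanding outward from the peak — single-peaked.
Every ranking is single-peaked on this axis.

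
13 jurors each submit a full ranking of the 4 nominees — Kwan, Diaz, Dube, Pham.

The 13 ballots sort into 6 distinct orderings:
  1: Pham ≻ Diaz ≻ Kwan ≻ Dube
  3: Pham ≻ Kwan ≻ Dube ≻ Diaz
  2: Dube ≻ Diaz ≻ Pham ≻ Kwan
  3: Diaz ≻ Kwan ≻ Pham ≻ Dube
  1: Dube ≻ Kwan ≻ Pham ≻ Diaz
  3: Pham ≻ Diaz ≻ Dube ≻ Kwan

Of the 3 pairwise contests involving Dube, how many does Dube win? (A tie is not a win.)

Dube against each rival (13 jurors):
Dube vs Kwan: Kwan wins 7–6.
Dube vs Diaz: Diaz, 7–6.
Dube vs Pham: Pham wins 10–3.
Dube beats no one; loses to Kwan, Diaz, Pham — 0 pairwise wins.

0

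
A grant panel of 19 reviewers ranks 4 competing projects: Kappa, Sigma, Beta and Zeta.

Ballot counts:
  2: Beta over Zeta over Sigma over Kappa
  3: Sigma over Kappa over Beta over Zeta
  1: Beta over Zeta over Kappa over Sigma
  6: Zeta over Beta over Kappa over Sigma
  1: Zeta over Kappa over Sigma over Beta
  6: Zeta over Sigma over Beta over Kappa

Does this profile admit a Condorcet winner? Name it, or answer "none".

Check each pair by majority over 19 ballots:
Kappa vs Sigma: Sigma wins 11–8.
Kappa vs Beta: Beta wins 15–4.
Kappa vs Zeta: Zeta wins 16–3.
Sigma vs Beta: Sigma, 10–9.
Sigma vs Zeta: Zeta wins 16–3.
Beta vs Zeta: Zeta, 13–6.
Zeta beats each of Kappa, Sigma, Beta — Zeta is the Condorcet winner.

Zeta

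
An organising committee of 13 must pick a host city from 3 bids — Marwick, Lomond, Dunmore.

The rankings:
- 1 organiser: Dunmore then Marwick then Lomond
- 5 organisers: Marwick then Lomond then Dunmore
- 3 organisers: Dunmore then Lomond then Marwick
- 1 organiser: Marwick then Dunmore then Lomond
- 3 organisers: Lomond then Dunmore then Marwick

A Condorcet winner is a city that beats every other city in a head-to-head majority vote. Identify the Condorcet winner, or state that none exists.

Pairwise majorities:
Marwick–Lomond: Marwick 7–6.
Marwick–Dunmore: Dunmore 7–6.
Lomond vs Dunmore: Lomond wins 8–5.
No city is unbeaten: Marwick loses to Dunmore; Lomond loses to Marwick; Dunmore loses to Lomond. In particular Marwick → Lomond → Dunmore → Marwick is a majority cycle — no Condorcet winner exists.

none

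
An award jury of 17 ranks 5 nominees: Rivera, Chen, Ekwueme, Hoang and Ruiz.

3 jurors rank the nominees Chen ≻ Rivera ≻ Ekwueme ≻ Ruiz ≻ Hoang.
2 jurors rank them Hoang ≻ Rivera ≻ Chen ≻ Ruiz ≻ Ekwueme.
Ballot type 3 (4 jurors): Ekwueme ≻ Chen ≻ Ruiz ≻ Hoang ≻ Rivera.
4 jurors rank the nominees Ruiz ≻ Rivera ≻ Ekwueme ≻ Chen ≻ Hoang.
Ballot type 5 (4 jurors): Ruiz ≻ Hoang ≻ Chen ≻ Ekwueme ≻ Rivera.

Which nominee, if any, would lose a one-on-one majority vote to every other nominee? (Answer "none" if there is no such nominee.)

Pairwise majorities:
Rivera–Chen: Chen 11–6.
Rivera vs Ekwueme: Rivera wins 9–8.
Rivera vs Hoang: Hoang wins 10–7.
Rivera vs Ruiz: Rivera is ranked higher on 3+2 = 5 ballots, Ruiz on 12. Ruiz wins 12–5.
Chen vs Ekwueme: Chen wins 9–8.
Chen vs Hoang: Chen is ranked higher on 3+4+4 = 11 ballots, Hoang on 6. Chen wins 11–6.
Chen vs Ruiz: Chen, 9–8.
Ekwueme vs Hoang: Ekwueme, 11–6.
Ekwueme–Ruiz: Ruiz 10–7.
Hoang vs Ruiz: 2 for Hoang, 15 for Ruiz — Ruiz by 15–2.
No nominee is winless: Rivera beats Ekwueme; Chen beats Rivera; Ekwueme beats Hoang; Hoang beats Rivera; Ruiz beats Rivera. There is no Condorcet loser.

none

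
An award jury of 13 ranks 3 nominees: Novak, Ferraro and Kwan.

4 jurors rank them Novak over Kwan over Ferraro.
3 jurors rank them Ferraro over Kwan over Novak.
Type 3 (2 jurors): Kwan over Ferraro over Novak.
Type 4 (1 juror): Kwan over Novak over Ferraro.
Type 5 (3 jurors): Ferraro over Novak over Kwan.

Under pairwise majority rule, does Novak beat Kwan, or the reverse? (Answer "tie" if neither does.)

Ballots ranking Novak above Kwan: 4 + 3 = 7.
Ballots ranking Kwan above Novak: 13 − 7 = 6.
Novak wins the head-to-head 7–6.

Novak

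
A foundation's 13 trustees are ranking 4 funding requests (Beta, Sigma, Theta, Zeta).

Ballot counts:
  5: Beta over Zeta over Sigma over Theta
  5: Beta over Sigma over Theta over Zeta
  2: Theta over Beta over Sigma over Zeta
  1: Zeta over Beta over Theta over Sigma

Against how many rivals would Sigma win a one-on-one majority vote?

Sigma against each rival (13 reviewers):
Sigma–Beta: Beta 13–0.
Sigma vs Theta: Sigma wins 10–3.
Sigma–Zeta: Sigma 7–6.
Sigma beats Theta, Zeta; loses to Beta — 2 pairwise wins.

2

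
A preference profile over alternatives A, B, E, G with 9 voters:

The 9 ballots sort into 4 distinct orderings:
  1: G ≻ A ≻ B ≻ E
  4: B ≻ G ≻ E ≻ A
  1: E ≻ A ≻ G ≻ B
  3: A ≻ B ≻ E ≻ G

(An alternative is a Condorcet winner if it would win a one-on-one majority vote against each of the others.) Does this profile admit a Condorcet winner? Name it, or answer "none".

Head-to-head results (9 voters):
A vs B: A wins 5–4.
A–E: E 5–4.
A vs G: A preferred on 1+3 = 4 ballots; G wins 5–4.
B vs E: B, 8–1.
B–G: B 7–2.
E vs G: G, 5–4.
Every alternative loses at least once (A loses to E; B loses to A; E loses to B; G loses to B). The majority relation contains the cycle A beats B beats E beats A, so there is no Condorcet winner.

none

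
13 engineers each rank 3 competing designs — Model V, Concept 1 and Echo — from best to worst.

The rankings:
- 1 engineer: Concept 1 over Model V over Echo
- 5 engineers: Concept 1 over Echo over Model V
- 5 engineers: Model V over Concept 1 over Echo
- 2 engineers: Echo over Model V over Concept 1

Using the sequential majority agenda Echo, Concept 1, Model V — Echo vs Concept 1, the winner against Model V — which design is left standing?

Round 1: Echo vs Concept 1 — 2–11, Concept 1 advances.
Round 2: Concept 1 vs Model V — 6–7, Model V advances.
The agenda winner is Model V.

Model V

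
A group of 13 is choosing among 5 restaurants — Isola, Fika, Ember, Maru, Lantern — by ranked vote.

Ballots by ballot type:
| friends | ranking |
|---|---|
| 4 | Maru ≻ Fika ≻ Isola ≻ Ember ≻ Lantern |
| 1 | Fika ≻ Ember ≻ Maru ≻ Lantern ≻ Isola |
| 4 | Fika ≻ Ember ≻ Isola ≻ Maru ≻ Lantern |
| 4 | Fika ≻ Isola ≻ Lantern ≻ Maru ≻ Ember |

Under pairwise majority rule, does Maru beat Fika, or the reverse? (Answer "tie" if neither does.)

Fika

Ballots ranking Maru above Fika: 4.
Ballots ranking Fika above Maru: 13 − 4 = 9.
Fika wins the head-to-head 9–4.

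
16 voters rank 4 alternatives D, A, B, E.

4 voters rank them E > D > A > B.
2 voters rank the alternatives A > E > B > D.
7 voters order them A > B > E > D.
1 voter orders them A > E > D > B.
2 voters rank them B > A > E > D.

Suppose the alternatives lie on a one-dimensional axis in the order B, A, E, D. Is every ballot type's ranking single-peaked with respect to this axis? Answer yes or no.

yes

Axis positions: B=1, A=2, E=3, D=4.
Ballot type 1 (peak E at position 3): ranking walks positions 3-4-2-1, expanding outward from the peak — single-peaked.
Ballot type 2 (peak A at position 2): ranking walks positions 2-3-1-4, expanding outward from the peak — single-peaked.
Ballot type 3 (peak A at position 2): ranking walks positions 2-1-3-4, expanding outward from the peak — single-peaked.
Ballot type 4 (peak A at position 2): ranking walks positions 2-3-4-1, expanding outward from the peak — single-peaked.
Ballot type 5 (peak B at position 1): ranking walks positions 1-2-3-4, expanding outward from the peak — single-peaked.
Every ranking is single-peaked on this axis.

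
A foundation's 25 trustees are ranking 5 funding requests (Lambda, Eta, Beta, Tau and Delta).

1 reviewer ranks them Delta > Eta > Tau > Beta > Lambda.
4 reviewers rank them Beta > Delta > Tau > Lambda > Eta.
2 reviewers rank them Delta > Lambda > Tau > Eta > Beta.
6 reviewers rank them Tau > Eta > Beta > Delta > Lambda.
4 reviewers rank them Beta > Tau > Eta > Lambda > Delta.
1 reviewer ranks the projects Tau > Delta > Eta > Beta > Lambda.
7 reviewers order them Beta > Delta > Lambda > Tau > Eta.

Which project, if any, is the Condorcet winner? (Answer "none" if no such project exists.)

Head-to-head results (25 reviewers):
Lambda–Eta: Lambda 13–12.
Lambda vs Beta: Beta, 23–2.
Lambda vs Tau: Tau wins 16–9.
Lambda–Delta: Delta 21–4.
Eta–Beta: Beta 15–10.
Eta vs Tau: Tau, 24–1.
Eta vs Delta: Delta, 15–10.
Beta vs Tau: Beta wins 15–10.
Beta vs Delta: Beta wins 21–4.
Tau vs Delta: Delta wins 14–11.
Only Beta has no losses; Beta is the Condorcet winner.

Beta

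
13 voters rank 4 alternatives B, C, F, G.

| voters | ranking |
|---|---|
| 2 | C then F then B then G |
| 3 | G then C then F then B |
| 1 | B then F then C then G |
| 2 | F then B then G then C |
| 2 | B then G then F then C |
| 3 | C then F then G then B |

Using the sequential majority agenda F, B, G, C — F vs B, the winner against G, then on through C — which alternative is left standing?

C

Round 1: F vs B — 10–3, F advances.
Round 2: F vs G — 8–5, F advances.
Round 3: F vs C — 5–8, C advances.
The agenda winner is C.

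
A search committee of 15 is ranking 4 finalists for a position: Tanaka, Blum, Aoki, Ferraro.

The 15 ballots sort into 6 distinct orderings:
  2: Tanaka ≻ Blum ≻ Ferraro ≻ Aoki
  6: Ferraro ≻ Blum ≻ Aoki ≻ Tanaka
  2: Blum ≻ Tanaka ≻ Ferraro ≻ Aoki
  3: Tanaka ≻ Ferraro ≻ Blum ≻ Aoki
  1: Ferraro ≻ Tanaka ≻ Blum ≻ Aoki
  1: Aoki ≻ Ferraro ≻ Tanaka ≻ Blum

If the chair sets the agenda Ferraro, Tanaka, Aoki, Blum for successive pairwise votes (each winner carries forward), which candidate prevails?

Round 1: Ferraro vs Tanaka — 8–7, Ferraro advances.
Round 2: Ferraro vs Aoki — 14–1, Ferraro advances.
Round 3: Ferraro vs Blum — 11–4, Ferraro advances.
The agenda winner is Ferraro.

Ferraro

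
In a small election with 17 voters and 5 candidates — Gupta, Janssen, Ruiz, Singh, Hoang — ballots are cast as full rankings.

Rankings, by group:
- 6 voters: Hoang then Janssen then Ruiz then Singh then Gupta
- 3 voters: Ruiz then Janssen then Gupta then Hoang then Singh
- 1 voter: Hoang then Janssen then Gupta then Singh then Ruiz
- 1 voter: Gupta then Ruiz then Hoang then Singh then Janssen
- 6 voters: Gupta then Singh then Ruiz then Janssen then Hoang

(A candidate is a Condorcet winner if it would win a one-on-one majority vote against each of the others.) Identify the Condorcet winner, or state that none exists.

Pairwise majorities:
Gupta vs Janssen: Janssen wins 10–7.
Gupta–Ruiz: Ruiz 9–8.
Gupta vs Singh: Gupta wins 11–6.
Gupta vs Hoang: Gupta, 10–7.
Janssen vs Ruiz: Ruiz, 10–7.
Janssen vs Singh: Janssen, 10–7.
Janssen–Hoang: Janssen 9–8.
Ruiz–Singh: Ruiz 10–7.
Ruiz vs Hoang: Ruiz, 10–7.
Singh vs Hoang: Hoang wins 11–6.
Ruiz beats each of Gupta, Janssen, Singh, Hoang — Ruiz is the Condorcet winner.

Ruiz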